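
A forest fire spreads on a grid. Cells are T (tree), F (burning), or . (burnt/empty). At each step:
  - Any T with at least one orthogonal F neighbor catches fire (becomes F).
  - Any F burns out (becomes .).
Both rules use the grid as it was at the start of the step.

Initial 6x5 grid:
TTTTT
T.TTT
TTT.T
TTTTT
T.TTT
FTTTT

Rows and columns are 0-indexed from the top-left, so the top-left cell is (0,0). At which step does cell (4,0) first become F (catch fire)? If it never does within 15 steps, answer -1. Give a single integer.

Step 1: cell (4,0)='F' (+2 fires, +1 burnt)
  -> target ignites at step 1
Step 2: cell (4,0)='.' (+2 fires, +2 burnt)
Step 3: cell (4,0)='.' (+4 fires, +2 burnt)
Step 4: cell (4,0)='.' (+5 fires, +4 burnt)
Step 5: cell (4,0)='.' (+4 fires, +5 burnt)
Step 6: cell (4,0)='.' (+3 fires, +4 burnt)
Step 7: cell (4,0)='.' (+3 fires, +3 burnt)
Step 8: cell (4,0)='.' (+2 fires, +3 burnt)
Step 9: cell (4,0)='.' (+1 fires, +2 burnt)
Step 10: cell (4,0)='.' (+0 fires, +1 burnt)
  fire out at step 10

1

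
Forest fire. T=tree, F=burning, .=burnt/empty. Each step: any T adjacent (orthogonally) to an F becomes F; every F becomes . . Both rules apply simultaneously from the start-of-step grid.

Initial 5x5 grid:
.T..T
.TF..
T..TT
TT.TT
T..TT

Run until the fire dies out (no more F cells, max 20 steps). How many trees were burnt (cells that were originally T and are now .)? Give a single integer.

Answer: 2

Derivation:
Step 1: +1 fires, +1 burnt (F count now 1)
Step 2: +1 fires, +1 burnt (F count now 1)
Step 3: +0 fires, +1 burnt (F count now 0)
Fire out after step 3
Initially T: 13, now '.': 14
Total burnt (originally-T cells now '.'): 2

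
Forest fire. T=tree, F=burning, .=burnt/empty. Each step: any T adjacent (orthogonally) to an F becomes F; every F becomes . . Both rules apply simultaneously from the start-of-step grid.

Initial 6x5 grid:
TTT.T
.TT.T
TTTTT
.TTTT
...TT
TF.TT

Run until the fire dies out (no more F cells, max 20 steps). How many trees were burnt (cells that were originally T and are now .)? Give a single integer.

Answer: 1

Derivation:
Step 1: +1 fires, +1 burnt (F count now 1)
Step 2: +0 fires, +1 burnt (F count now 0)
Fire out after step 2
Initially T: 21, now '.': 10
Total burnt (originally-T cells now '.'): 1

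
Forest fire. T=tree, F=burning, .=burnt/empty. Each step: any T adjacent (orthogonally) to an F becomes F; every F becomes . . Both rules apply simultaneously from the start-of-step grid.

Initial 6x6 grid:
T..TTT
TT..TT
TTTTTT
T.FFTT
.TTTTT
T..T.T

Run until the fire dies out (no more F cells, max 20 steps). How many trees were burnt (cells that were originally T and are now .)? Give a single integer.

Answer: 24

Derivation:
Step 1: +5 fires, +2 burnt (F count now 5)
Step 2: +6 fires, +5 burnt (F count now 6)
Step 3: +5 fires, +6 burnt (F count now 5)
Step 4: +5 fires, +5 burnt (F count now 5)
Step 5: +3 fires, +5 burnt (F count now 3)
Step 6: +0 fires, +3 burnt (F count now 0)
Fire out after step 6
Initially T: 25, now '.': 35
Total burnt (originally-T cells now '.'): 24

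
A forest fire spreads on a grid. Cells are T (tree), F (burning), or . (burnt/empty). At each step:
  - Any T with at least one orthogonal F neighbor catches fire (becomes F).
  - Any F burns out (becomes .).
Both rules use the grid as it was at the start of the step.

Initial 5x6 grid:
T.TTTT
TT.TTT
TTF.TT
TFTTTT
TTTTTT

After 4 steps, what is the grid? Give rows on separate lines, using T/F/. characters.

Step 1: 4 trees catch fire, 2 burn out
  T.TTTT
  TT.TTT
  TF..TT
  F.FTTT
  TFTTTT
Step 2: 5 trees catch fire, 4 burn out
  T.TTTT
  TF.TTT
  F...TT
  ...FTT
  F.FTTT
Step 3: 3 trees catch fire, 5 burn out
  T.TTTT
  F..TTT
  ....TT
  ....FT
  ...FTT
Step 4: 4 trees catch fire, 3 burn out
  F.TTTT
  ...TTT
  ....FT
  .....F
  ....FT

F.TTTT
...TTT
....FT
.....F
....FT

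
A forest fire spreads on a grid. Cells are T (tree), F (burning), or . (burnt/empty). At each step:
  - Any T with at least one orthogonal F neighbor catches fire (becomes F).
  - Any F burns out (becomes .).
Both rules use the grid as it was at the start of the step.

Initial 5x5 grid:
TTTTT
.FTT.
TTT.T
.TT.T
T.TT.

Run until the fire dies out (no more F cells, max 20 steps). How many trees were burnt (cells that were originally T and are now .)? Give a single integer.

Step 1: +3 fires, +1 burnt (F count now 3)
Step 2: +6 fires, +3 burnt (F count now 6)
Step 3: +2 fires, +6 burnt (F count now 2)
Step 4: +2 fires, +2 burnt (F count now 2)
Step 5: +1 fires, +2 burnt (F count now 1)
Step 6: +0 fires, +1 burnt (F count now 0)
Fire out after step 6
Initially T: 17, now '.': 22
Total burnt (originally-T cells now '.'): 14

Answer: 14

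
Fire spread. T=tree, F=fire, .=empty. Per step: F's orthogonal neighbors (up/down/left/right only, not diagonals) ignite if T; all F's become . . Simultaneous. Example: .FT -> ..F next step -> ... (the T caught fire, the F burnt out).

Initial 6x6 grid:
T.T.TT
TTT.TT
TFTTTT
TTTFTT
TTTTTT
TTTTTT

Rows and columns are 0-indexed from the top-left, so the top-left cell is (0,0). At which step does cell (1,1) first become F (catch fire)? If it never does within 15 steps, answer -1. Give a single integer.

Step 1: cell (1,1)='F' (+8 fires, +2 burnt)
  -> target ignites at step 1
Step 2: cell (1,1)='.' (+9 fires, +8 burnt)
Step 3: cell (1,1)='.' (+9 fires, +9 burnt)
Step 4: cell (1,1)='.' (+4 fires, +9 burnt)
Step 5: cell (1,1)='.' (+1 fires, +4 burnt)
Step 6: cell (1,1)='.' (+0 fires, +1 burnt)
  fire out at step 6

1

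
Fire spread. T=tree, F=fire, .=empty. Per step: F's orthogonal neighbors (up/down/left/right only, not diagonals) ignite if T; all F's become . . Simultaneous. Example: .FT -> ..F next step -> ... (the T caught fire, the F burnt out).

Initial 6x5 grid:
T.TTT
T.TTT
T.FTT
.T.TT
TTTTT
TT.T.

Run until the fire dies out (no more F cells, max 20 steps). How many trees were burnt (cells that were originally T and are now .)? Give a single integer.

Answer: 19

Derivation:
Step 1: +2 fires, +1 burnt (F count now 2)
Step 2: +4 fires, +2 burnt (F count now 4)
Step 3: +4 fires, +4 burnt (F count now 4)
Step 4: +4 fires, +4 burnt (F count now 4)
Step 5: +1 fires, +4 burnt (F count now 1)
Step 6: +3 fires, +1 burnt (F count now 3)
Step 7: +1 fires, +3 burnt (F count now 1)
Step 8: +0 fires, +1 burnt (F count now 0)
Fire out after step 8
Initially T: 22, now '.': 27
Total burnt (originally-T cells now '.'): 19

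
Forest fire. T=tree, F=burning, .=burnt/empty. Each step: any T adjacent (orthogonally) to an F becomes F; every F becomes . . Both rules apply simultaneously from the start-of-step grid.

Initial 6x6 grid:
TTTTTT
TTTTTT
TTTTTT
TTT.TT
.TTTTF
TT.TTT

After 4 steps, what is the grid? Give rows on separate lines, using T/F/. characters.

Step 1: 3 trees catch fire, 1 burn out
  TTTTTT
  TTTTTT
  TTTTTT
  TTT.TF
  .TTTF.
  TT.TTF
Step 2: 4 trees catch fire, 3 burn out
  TTTTTT
  TTTTTT
  TTTTTF
  TTT.F.
  .TTF..
  TT.TF.
Step 3: 4 trees catch fire, 4 burn out
  TTTTTT
  TTTTTF
  TTTTF.
  TTT...
  .TF...
  TT.F..
Step 4: 5 trees catch fire, 4 burn out
  TTTTTF
  TTTTF.
  TTTF..
  TTF...
  .F....
  TT....

TTTTTF
TTTTF.
TTTF..
TTF...
.F....
TT....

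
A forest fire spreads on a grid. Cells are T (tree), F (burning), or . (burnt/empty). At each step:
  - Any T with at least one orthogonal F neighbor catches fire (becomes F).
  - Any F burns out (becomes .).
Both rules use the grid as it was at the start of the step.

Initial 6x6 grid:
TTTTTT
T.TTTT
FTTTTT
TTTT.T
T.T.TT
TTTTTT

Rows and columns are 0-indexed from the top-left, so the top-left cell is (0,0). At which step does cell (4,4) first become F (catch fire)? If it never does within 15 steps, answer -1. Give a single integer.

Step 1: cell (4,4)='T' (+3 fires, +1 burnt)
Step 2: cell (4,4)='T' (+4 fires, +3 burnt)
Step 3: cell (4,4)='T' (+5 fires, +4 burnt)
Step 4: cell (4,4)='T' (+6 fires, +5 burnt)
Step 5: cell (4,4)='T' (+4 fires, +6 burnt)
Step 6: cell (4,4)='T' (+4 fires, +4 burnt)
Step 7: cell (4,4)='T' (+3 fires, +4 burnt)
Step 8: cell (4,4)='F' (+2 fires, +3 burnt)
  -> target ignites at step 8
Step 9: cell (4,4)='.' (+0 fires, +2 burnt)
  fire out at step 9

8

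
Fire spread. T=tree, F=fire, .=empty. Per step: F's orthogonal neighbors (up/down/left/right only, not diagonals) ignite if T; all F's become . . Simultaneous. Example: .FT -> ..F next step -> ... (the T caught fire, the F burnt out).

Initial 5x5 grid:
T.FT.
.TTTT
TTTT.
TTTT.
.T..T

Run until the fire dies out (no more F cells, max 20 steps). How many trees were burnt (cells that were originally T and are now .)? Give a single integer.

Answer: 14

Derivation:
Step 1: +2 fires, +1 burnt (F count now 2)
Step 2: +3 fires, +2 burnt (F count now 3)
Step 3: +4 fires, +3 burnt (F count now 4)
Step 4: +3 fires, +4 burnt (F count now 3)
Step 5: +2 fires, +3 burnt (F count now 2)
Step 6: +0 fires, +2 burnt (F count now 0)
Fire out after step 6
Initially T: 16, now '.': 23
Total burnt (originally-T cells now '.'): 14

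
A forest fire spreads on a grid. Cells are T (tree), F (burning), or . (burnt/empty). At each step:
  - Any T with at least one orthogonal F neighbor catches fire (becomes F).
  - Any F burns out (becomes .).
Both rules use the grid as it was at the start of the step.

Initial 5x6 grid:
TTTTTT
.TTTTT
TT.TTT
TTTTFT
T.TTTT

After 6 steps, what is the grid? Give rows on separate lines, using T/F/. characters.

Step 1: 4 trees catch fire, 1 burn out
  TTTTTT
  .TTTTT
  TT.TFT
  TTTF.F
  T.TTFT
Step 2: 6 trees catch fire, 4 burn out
  TTTTTT
  .TTTFT
  TT.F.F
  TTF...
  T.TF.F
Step 3: 5 trees catch fire, 6 burn out
  TTTTFT
  .TTF.F
  TT....
  TF....
  T.F...
Step 4: 5 trees catch fire, 5 burn out
  TTTF.F
  .TF...
  TF....
  F.....
  T.....
Step 5: 4 trees catch fire, 5 burn out
  TTF...
  .F....
  F.....
  ......
  F.....
Step 6: 1 trees catch fire, 4 burn out
  TF....
  ......
  ......
  ......
  ......

TF....
......
......
......
......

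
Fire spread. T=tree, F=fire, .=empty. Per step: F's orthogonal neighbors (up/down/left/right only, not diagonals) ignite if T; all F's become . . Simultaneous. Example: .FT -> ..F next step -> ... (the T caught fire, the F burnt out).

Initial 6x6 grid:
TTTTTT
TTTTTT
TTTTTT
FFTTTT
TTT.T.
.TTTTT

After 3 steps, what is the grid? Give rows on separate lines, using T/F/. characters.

Step 1: 5 trees catch fire, 2 burn out
  TTTTTT
  TTTTTT
  FFTTTT
  ..FTTT
  FFT.T.
  .TTTTT
Step 2: 6 trees catch fire, 5 burn out
  TTTTTT
  FFTTTT
  ..FTTT
  ...FTT
  ..F.T.
  .FTTTT
Step 3: 6 trees catch fire, 6 burn out
  FFTTTT
  ..FTTT
  ...FTT
  ....FT
  ....T.
  ..FTTT

FFTTTT
..FTTT
...FTT
....FT
....T.
..FTTT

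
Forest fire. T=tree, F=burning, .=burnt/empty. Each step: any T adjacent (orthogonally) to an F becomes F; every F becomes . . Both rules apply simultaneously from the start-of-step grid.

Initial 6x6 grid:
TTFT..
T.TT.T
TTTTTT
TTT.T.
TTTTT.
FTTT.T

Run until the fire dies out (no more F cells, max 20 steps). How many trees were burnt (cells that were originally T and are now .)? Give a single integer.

Answer: 25

Derivation:
Step 1: +5 fires, +2 burnt (F count now 5)
Step 2: +6 fires, +5 burnt (F count now 6)
Step 3: +8 fires, +6 burnt (F count now 8)
Step 4: +2 fires, +8 burnt (F count now 2)
Step 5: +3 fires, +2 burnt (F count now 3)
Step 6: +1 fires, +3 burnt (F count now 1)
Step 7: +0 fires, +1 burnt (F count now 0)
Fire out after step 7
Initially T: 26, now '.': 35
Total burnt (originally-T cells now '.'): 25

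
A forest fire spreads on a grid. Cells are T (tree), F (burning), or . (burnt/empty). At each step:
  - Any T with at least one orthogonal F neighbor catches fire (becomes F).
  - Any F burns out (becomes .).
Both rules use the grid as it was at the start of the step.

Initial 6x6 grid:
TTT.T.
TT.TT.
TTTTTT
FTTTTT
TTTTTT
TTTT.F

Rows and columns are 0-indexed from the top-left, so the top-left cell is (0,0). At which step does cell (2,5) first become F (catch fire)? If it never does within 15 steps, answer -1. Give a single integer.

Step 1: cell (2,5)='T' (+4 fires, +2 burnt)
Step 2: cell (2,5)='T' (+7 fires, +4 burnt)
Step 3: cell (2,5)='F' (+9 fires, +7 burnt)
  -> target ignites at step 3
Step 4: cell (2,5)='.' (+5 fires, +9 burnt)
Step 5: cell (2,5)='.' (+3 fires, +5 burnt)
Step 6: cell (2,5)='.' (+1 fires, +3 burnt)
Step 7: cell (2,5)='.' (+0 fires, +1 burnt)
  fire out at step 7

3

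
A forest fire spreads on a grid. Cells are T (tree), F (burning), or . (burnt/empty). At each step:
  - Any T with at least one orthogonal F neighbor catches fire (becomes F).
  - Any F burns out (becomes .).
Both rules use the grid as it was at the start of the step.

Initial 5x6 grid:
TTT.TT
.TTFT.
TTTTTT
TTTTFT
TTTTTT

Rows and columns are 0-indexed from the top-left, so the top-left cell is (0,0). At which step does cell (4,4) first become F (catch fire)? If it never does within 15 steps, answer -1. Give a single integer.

Step 1: cell (4,4)='F' (+7 fires, +2 burnt)
  -> target ignites at step 1
Step 2: cell (4,4)='.' (+8 fires, +7 burnt)
Step 3: cell (4,4)='.' (+5 fires, +8 burnt)
Step 4: cell (4,4)='.' (+4 fires, +5 burnt)
Step 5: cell (4,4)='.' (+1 fires, +4 burnt)
Step 6: cell (4,4)='.' (+0 fires, +1 burnt)
  fire out at step 6

1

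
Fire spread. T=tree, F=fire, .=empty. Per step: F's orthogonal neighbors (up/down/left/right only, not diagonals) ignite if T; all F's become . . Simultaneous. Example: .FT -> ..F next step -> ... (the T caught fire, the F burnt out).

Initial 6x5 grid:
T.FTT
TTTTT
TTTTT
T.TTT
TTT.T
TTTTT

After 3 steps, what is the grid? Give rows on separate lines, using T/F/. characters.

Step 1: 2 trees catch fire, 1 burn out
  T..FT
  TTFTT
  TTTTT
  T.TTT
  TTT.T
  TTTTT
Step 2: 4 trees catch fire, 2 burn out
  T...F
  TF.FT
  TTFTT
  T.TTT
  TTT.T
  TTTTT
Step 3: 5 trees catch fire, 4 burn out
  T....
  F...F
  TF.FT
  T.FTT
  TTT.T
  TTTTT

T....
F...F
TF.FT
T.FTT
TTT.T
TTTTT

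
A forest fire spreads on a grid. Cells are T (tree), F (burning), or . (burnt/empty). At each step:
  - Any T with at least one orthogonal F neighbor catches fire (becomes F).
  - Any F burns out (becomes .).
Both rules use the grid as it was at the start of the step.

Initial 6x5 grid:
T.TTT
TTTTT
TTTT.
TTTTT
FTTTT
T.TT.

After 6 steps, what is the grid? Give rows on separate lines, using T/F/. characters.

Step 1: 3 trees catch fire, 1 burn out
  T.TTT
  TTTTT
  TTTT.
  FTTTT
  .FTTT
  F.TT.
Step 2: 3 trees catch fire, 3 burn out
  T.TTT
  TTTTT
  FTTT.
  .FTTT
  ..FTT
  ..TT.
Step 3: 5 trees catch fire, 3 burn out
  T.TTT
  FTTTT
  .FTT.
  ..FTT
  ...FT
  ..FT.
Step 4: 6 trees catch fire, 5 burn out
  F.TTT
  .FTTT
  ..FT.
  ...FT
  ....F
  ...F.
Step 5: 3 trees catch fire, 6 burn out
  ..TTT
  ..FTT
  ...F.
  ....F
  .....
  .....
Step 6: 2 trees catch fire, 3 burn out
  ..FTT
  ...FT
  .....
  .....
  .....
  .....

..FTT
...FT
.....
.....
.....
.....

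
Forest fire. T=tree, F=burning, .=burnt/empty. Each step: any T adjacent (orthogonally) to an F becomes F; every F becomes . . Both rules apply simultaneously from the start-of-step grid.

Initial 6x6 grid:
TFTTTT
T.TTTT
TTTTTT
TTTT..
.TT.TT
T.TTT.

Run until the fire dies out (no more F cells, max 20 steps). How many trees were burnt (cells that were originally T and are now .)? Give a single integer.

Answer: 27

Derivation:
Step 1: +2 fires, +1 burnt (F count now 2)
Step 2: +3 fires, +2 burnt (F count now 3)
Step 3: +4 fires, +3 burnt (F count now 4)
Step 4: +6 fires, +4 burnt (F count now 6)
Step 5: +5 fires, +6 burnt (F count now 5)
Step 6: +3 fires, +5 burnt (F count now 3)
Step 7: +1 fires, +3 burnt (F count now 1)
Step 8: +1 fires, +1 burnt (F count now 1)
Step 9: +1 fires, +1 burnt (F count now 1)
Step 10: +1 fires, +1 burnt (F count now 1)
Step 11: +0 fires, +1 burnt (F count now 0)
Fire out after step 11
Initially T: 28, now '.': 35
Total burnt (originally-T cells now '.'): 27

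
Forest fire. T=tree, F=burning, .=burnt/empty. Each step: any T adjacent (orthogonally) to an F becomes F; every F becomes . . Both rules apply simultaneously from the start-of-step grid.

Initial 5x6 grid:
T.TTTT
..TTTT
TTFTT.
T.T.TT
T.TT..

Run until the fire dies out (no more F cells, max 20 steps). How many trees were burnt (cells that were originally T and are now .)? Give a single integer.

Answer: 19

Derivation:
Step 1: +4 fires, +1 burnt (F count now 4)
Step 2: +5 fires, +4 burnt (F count now 5)
Step 3: +5 fires, +5 burnt (F count now 5)
Step 4: +4 fires, +5 burnt (F count now 4)
Step 5: +1 fires, +4 burnt (F count now 1)
Step 6: +0 fires, +1 burnt (F count now 0)
Fire out after step 6
Initially T: 20, now '.': 29
Total burnt (originally-T cells now '.'): 19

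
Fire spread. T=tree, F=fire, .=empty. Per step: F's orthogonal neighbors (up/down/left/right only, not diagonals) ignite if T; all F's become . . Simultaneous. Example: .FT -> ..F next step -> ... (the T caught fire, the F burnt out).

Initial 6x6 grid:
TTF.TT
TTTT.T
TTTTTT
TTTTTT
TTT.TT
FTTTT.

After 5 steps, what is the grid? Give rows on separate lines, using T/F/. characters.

Step 1: 4 trees catch fire, 2 burn out
  TF..TT
  TTFT.T
  TTTTTT
  TTTTTT
  FTT.TT
  .FTTT.
Step 2: 7 trees catch fire, 4 burn out
  F...TT
  TF.F.T
  TTFTTT
  FTTTTT
  .FT.TT
  ..FTT.
Step 3: 8 trees catch fire, 7 burn out
  ....TT
  F....T
  FF.FTT
  .FFTTT
  ..F.TT
  ...FT.
Step 4: 3 trees catch fire, 8 burn out
  ....TT
  .....T
  ....FT
  ...FTT
  ....TT
  ....F.
Step 5: 3 trees catch fire, 3 burn out
  ....TT
  .....T
  .....F
  ....FT
  ....FT
  ......

....TT
.....T
.....F
....FT
....FT
......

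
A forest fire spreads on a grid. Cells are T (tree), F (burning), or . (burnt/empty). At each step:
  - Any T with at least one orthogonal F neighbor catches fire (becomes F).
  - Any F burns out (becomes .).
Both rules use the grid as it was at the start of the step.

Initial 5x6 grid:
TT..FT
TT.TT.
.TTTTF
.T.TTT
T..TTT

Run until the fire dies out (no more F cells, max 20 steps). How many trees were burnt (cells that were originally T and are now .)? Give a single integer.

Answer: 18

Derivation:
Step 1: +4 fires, +2 burnt (F count now 4)
Step 2: +4 fires, +4 burnt (F count now 4)
Step 3: +3 fires, +4 burnt (F count now 3)
Step 4: +2 fires, +3 burnt (F count now 2)
Step 5: +2 fires, +2 burnt (F count now 2)
Step 6: +2 fires, +2 burnt (F count now 2)
Step 7: +1 fires, +2 burnt (F count now 1)
Step 8: +0 fires, +1 burnt (F count now 0)
Fire out after step 8
Initially T: 19, now '.': 29
Total burnt (originally-T cells now '.'): 18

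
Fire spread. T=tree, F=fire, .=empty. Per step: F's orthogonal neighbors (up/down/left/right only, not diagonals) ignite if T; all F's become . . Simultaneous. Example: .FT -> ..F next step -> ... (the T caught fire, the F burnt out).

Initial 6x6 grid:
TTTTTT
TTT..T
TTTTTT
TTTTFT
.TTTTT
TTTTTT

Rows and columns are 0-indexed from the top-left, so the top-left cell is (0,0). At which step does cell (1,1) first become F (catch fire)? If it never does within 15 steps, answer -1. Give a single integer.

Step 1: cell (1,1)='T' (+4 fires, +1 burnt)
Step 2: cell (1,1)='T' (+6 fires, +4 burnt)
Step 3: cell (1,1)='T' (+6 fires, +6 burnt)
Step 4: cell (1,1)='T' (+6 fires, +6 burnt)
Step 5: cell (1,1)='F' (+5 fires, +6 burnt)
  -> target ignites at step 5
Step 6: cell (1,1)='.' (+4 fires, +5 burnt)
Step 7: cell (1,1)='.' (+1 fires, +4 burnt)
Step 8: cell (1,1)='.' (+0 fires, +1 burnt)
  fire out at step 8

5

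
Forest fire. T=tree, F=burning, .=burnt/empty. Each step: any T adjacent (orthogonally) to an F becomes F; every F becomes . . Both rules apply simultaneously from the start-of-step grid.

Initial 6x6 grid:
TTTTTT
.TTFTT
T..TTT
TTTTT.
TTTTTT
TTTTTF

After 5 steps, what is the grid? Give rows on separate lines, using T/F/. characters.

Step 1: 6 trees catch fire, 2 burn out
  TTTFTT
  .TF.FT
  T..FTT
  TTTTT.
  TTTTTF
  TTTTF.
Step 2: 8 trees catch fire, 6 burn out
  TTF.FT
  .F...F
  T...FT
  TTTFT.
  TTTTF.
  TTTF..
Step 3: 7 trees catch fire, 8 burn out
  TF...F
  ......
  T....F
  TTF.F.
  TTTF..
  TTF...
Step 4: 4 trees catch fire, 7 burn out
  F.....
  ......
  T.....
  TF....
  TTF...
  TF....
Step 5: 3 trees catch fire, 4 burn out
  ......
  ......
  T.....
  F.....
  TF....
  F.....

......
......
T.....
F.....
TF....
F.....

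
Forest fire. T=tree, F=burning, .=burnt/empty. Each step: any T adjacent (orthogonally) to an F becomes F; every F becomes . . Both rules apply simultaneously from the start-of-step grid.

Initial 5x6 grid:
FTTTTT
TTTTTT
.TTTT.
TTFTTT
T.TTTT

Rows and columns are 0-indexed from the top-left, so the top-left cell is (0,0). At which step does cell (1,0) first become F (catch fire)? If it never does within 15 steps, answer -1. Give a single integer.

Step 1: cell (1,0)='F' (+6 fires, +2 burnt)
  -> target ignites at step 1
Step 2: cell (1,0)='.' (+8 fires, +6 burnt)
Step 3: cell (1,0)='.' (+6 fires, +8 burnt)
Step 4: cell (1,0)='.' (+3 fires, +6 burnt)
Step 5: cell (1,0)='.' (+2 fires, +3 burnt)
Step 6: cell (1,0)='.' (+0 fires, +2 burnt)
  fire out at step 6

1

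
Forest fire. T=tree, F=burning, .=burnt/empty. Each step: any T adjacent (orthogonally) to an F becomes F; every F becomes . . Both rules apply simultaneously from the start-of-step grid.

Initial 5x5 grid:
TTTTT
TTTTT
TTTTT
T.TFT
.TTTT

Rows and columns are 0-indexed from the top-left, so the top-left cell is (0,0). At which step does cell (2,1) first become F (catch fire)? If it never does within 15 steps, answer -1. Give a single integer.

Step 1: cell (2,1)='T' (+4 fires, +1 burnt)
Step 2: cell (2,1)='T' (+5 fires, +4 burnt)
Step 3: cell (2,1)='F' (+5 fires, +5 burnt)
  -> target ignites at step 3
Step 4: cell (2,1)='.' (+4 fires, +5 burnt)
Step 5: cell (2,1)='.' (+3 fires, +4 burnt)
Step 6: cell (2,1)='.' (+1 fires, +3 burnt)
Step 7: cell (2,1)='.' (+0 fires, +1 burnt)
  fire out at step 7

3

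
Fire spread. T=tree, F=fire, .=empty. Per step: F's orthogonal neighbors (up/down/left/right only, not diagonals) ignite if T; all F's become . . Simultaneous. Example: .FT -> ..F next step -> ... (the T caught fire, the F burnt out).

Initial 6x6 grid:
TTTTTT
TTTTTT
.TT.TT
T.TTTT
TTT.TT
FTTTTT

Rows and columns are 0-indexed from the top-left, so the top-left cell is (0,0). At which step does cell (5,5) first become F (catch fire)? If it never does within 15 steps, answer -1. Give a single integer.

Step 1: cell (5,5)='T' (+2 fires, +1 burnt)
Step 2: cell (5,5)='T' (+3 fires, +2 burnt)
Step 3: cell (5,5)='T' (+2 fires, +3 burnt)
Step 4: cell (5,5)='T' (+2 fires, +2 burnt)
Step 5: cell (5,5)='F' (+4 fires, +2 burnt)
  -> target ignites at step 5
Step 6: cell (5,5)='.' (+4 fires, +4 burnt)
Step 7: cell (5,5)='.' (+5 fires, +4 burnt)
Step 8: cell (5,5)='.' (+5 fires, +5 burnt)
Step 9: cell (5,5)='.' (+3 fires, +5 burnt)
Step 10: cell (5,5)='.' (+1 fires, +3 burnt)
Step 11: cell (5,5)='.' (+0 fires, +1 burnt)
  fire out at step 11

5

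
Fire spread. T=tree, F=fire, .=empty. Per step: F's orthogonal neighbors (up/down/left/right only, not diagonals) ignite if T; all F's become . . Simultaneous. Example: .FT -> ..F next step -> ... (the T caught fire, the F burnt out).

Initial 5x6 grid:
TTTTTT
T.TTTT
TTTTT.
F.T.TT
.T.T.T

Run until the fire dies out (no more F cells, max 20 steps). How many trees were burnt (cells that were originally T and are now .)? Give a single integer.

Answer: 20

Derivation:
Step 1: +1 fires, +1 burnt (F count now 1)
Step 2: +2 fires, +1 burnt (F count now 2)
Step 3: +2 fires, +2 burnt (F count now 2)
Step 4: +4 fires, +2 burnt (F count now 4)
Step 5: +3 fires, +4 burnt (F count now 3)
Step 6: +3 fires, +3 burnt (F count now 3)
Step 7: +3 fires, +3 burnt (F count now 3)
Step 8: +2 fires, +3 burnt (F count now 2)
Step 9: +0 fires, +2 burnt (F count now 0)
Fire out after step 9
Initially T: 22, now '.': 28
Total burnt (originally-T cells now '.'): 20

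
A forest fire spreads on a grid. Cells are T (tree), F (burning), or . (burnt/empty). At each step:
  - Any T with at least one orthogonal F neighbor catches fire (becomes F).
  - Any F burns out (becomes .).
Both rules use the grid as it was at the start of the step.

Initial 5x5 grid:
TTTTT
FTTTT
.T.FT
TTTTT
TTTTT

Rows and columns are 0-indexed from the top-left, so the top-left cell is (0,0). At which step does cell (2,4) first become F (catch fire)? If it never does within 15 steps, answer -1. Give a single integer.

Step 1: cell (2,4)='F' (+5 fires, +2 burnt)
  -> target ignites at step 1
Step 2: cell (2,4)='.' (+8 fires, +5 burnt)
Step 3: cell (2,4)='.' (+5 fires, +8 burnt)
Step 4: cell (2,4)='.' (+2 fires, +5 burnt)
Step 5: cell (2,4)='.' (+1 fires, +2 burnt)
Step 6: cell (2,4)='.' (+0 fires, +1 burnt)
  fire out at step 6

1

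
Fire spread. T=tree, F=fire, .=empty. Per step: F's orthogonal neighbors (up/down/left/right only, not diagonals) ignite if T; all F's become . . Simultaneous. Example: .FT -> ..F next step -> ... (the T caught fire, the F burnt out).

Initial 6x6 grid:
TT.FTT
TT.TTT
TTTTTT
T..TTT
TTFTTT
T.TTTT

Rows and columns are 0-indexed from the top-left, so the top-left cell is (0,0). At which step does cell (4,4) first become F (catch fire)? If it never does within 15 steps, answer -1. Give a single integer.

Step 1: cell (4,4)='T' (+5 fires, +2 burnt)
Step 2: cell (4,4)='F' (+7 fires, +5 burnt)
  -> target ignites at step 2
Step 3: cell (4,4)='.' (+8 fires, +7 burnt)
Step 4: cell (4,4)='.' (+5 fires, +8 burnt)
Step 5: cell (4,4)='.' (+2 fires, +5 burnt)
Step 6: cell (4,4)='.' (+2 fires, +2 burnt)
Step 7: cell (4,4)='.' (+0 fires, +2 burnt)
  fire out at step 7

2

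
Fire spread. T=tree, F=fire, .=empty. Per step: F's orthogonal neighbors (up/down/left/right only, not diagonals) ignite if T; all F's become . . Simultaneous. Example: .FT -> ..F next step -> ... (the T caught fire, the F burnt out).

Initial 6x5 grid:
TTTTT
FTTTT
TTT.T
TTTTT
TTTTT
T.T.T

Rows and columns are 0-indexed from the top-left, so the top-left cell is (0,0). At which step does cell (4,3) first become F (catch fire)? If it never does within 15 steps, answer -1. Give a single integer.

Step 1: cell (4,3)='T' (+3 fires, +1 burnt)
Step 2: cell (4,3)='T' (+4 fires, +3 burnt)
Step 3: cell (4,3)='T' (+5 fires, +4 burnt)
Step 4: cell (4,3)='T' (+5 fires, +5 burnt)
Step 5: cell (4,3)='T' (+4 fires, +5 burnt)
Step 6: cell (4,3)='F' (+3 fires, +4 burnt)
  -> target ignites at step 6
Step 7: cell (4,3)='.' (+1 fires, +3 burnt)
Step 8: cell (4,3)='.' (+1 fires, +1 burnt)
Step 9: cell (4,3)='.' (+0 fires, +1 burnt)
  fire out at step 9

6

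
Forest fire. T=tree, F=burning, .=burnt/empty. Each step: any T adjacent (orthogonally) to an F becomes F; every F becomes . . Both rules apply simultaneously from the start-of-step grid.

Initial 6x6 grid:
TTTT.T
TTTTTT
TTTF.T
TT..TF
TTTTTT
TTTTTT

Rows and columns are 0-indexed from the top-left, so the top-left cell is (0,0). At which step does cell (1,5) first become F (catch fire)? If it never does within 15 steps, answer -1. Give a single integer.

Step 1: cell (1,5)='T' (+5 fires, +2 burnt)
Step 2: cell (1,5)='F' (+7 fires, +5 burnt)
  -> target ignites at step 2
Step 3: cell (1,5)='.' (+7 fires, +7 burnt)
Step 4: cell (1,5)='.' (+6 fires, +7 burnt)
Step 5: cell (1,5)='.' (+4 fires, +6 burnt)
Step 6: cell (1,5)='.' (+1 fires, +4 burnt)
Step 7: cell (1,5)='.' (+0 fires, +1 burnt)
  fire out at step 7

2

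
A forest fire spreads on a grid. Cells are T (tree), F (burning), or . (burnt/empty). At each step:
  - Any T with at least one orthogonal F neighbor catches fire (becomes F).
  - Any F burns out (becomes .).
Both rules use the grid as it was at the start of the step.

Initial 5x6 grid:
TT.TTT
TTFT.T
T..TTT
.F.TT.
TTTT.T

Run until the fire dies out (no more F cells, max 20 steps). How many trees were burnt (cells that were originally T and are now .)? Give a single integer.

Step 1: +3 fires, +2 burnt (F count now 3)
Step 2: +6 fires, +3 burnt (F count now 6)
Step 3: +6 fires, +6 burnt (F count now 6)
Step 4: +3 fires, +6 burnt (F count now 3)
Step 5: +1 fires, +3 burnt (F count now 1)
Step 6: +0 fires, +1 burnt (F count now 0)
Fire out after step 6
Initially T: 20, now '.': 29
Total burnt (originally-T cells now '.'): 19

Answer: 19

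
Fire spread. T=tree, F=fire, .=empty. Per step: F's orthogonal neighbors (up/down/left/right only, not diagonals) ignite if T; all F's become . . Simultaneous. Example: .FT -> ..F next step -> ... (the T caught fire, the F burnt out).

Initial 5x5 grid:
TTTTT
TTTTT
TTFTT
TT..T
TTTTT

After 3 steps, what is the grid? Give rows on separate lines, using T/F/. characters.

Step 1: 3 trees catch fire, 1 burn out
  TTTTT
  TTFTT
  TF.FT
  TT..T
  TTTTT
Step 2: 6 trees catch fire, 3 burn out
  TTFTT
  TF.FT
  F...F
  TF..T
  TTTTT
Step 3: 7 trees catch fire, 6 burn out
  TF.FT
  F...F
  .....
  F...F
  TFTTT

TF.FT
F...F
.....
F...F
TFTTT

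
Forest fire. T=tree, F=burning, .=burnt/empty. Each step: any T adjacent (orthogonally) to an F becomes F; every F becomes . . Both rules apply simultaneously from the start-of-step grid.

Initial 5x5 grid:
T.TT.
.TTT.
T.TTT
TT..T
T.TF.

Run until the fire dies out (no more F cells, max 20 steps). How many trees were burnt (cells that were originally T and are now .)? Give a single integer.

Answer: 1

Derivation:
Step 1: +1 fires, +1 burnt (F count now 1)
Step 2: +0 fires, +1 burnt (F count now 0)
Fire out after step 2
Initially T: 15, now '.': 11
Total burnt (originally-T cells now '.'): 1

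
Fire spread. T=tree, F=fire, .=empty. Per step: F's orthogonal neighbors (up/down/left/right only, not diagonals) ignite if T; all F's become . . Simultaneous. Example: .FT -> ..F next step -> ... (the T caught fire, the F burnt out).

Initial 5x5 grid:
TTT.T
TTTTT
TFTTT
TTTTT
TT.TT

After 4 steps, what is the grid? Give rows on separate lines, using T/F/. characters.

Step 1: 4 trees catch fire, 1 burn out
  TTT.T
  TFTTT
  F.FTT
  TFTTT
  TT.TT
Step 2: 7 trees catch fire, 4 burn out
  TFT.T
  F.FTT
  ...FT
  F.FTT
  TF.TT
Step 3: 6 trees catch fire, 7 burn out
  F.F.T
  ...FT
  ....F
  ...FT
  F..TT
Step 4: 3 trees catch fire, 6 burn out
  ....T
  ....F
  .....
  ....F
  ...FT

....T
....F
.....
....F
...FT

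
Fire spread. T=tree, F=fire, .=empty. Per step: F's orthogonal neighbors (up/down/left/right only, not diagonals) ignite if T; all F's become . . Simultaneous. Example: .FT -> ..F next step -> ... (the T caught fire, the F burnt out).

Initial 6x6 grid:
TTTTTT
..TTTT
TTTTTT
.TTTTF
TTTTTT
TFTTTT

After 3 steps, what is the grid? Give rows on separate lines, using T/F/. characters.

Step 1: 6 trees catch fire, 2 burn out
  TTTTTT
  ..TTTT
  TTTTTF
  .TTTF.
  TFTTTF
  F.FTTT
Step 2: 9 trees catch fire, 6 burn out
  TTTTTT
  ..TTTF
  TTTTF.
  .FTF..
  F.FTF.
  ...FTF
Step 3: 7 trees catch fire, 9 burn out
  TTTTTF
  ..TTF.
  TFTF..
  ..F...
  ...F..
  ....F.

TTTTTF
..TTF.
TFTF..
..F...
...F..
....F.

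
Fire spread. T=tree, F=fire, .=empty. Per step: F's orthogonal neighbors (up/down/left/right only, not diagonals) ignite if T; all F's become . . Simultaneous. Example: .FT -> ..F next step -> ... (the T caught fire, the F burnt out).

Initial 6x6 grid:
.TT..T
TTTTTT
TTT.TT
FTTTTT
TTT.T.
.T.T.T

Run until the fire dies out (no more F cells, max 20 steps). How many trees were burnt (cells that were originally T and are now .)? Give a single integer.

Step 1: +3 fires, +1 burnt (F count now 3)
Step 2: +4 fires, +3 burnt (F count now 4)
Step 3: +5 fires, +4 burnt (F count now 5)
Step 4: +3 fires, +5 burnt (F count now 3)
Step 5: +5 fires, +3 burnt (F count now 5)
Step 6: +2 fires, +5 burnt (F count now 2)
Step 7: +1 fires, +2 burnt (F count now 1)
Step 8: +1 fires, +1 burnt (F count now 1)
Step 9: +0 fires, +1 burnt (F count now 0)
Fire out after step 9
Initially T: 26, now '.': 34
Total burnt (originally-T cells now '.'): 24

Answer: 24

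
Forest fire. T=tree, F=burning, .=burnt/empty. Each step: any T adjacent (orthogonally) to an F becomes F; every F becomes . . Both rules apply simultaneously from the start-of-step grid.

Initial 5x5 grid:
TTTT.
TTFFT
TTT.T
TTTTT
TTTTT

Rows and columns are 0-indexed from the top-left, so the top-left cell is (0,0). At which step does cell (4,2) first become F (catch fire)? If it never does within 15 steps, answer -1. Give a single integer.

Step 1: cell (4,2)='T' (+5 fires, +2 burnt)
Step 2: cell (4,2)='T' (+5 fires, +5 burnt)
Step 3: cell (4,2)='F' (+6 fires, +5 burnt)
  -> target ignites at step 3
Step 4: cell (4,2)='.' (+4 fires, +6 burnt)
Step 5: cell (4,2)='.' (+1 fires, +4 burnt)
Step 6: cell (4,2)='.' (+0 fires, +1 burnt)
  fire out at step 6

3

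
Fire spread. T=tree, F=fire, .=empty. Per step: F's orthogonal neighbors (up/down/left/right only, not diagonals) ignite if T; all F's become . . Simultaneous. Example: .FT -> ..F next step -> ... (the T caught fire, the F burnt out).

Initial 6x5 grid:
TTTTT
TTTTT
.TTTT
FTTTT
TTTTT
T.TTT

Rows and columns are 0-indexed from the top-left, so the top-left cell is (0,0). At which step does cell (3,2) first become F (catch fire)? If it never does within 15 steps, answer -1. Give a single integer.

Step 1: cell (3,2)='T' (+2 fires, +1 burnt)
Step 2: cell (3,2)='F' (+4 fires, +2 burnt)
  -> target ignites at step 2
Step 3: cell (3,2)='.' (+4 fires, +4 burnt)
Step 4: cell (3,2)='.' (+7 fires, +4 burnt)
Step 5: cell (3,2)='.' (+6 fires, +7 burnt)
Step 6: cell (3,2)='.' (+3 fires, +6 burnt)
Step 7: cell (3,2)='.' (+1 fires, +3 burnt)
Step 8: cell (3,2)='.' (+0 fires, +1 burnt)
  fire out at step 8

2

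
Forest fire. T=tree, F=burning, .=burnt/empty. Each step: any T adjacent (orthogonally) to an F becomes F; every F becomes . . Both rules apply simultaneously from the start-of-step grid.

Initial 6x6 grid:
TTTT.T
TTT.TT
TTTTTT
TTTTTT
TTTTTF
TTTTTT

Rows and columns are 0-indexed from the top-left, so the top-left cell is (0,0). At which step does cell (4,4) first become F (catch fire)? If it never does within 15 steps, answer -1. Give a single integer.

Step 1: cell (4,4)='F' (+3 fires, +1 burnt)
  -> target ignites at step 1
Step 2: cell (4,4)='.' (+4 fires, +3 burnt)
Step 3: cell (4,4)='.' (+5 fires, +4 burnt)
Step 4: cell (4,4)='.' (+6 fires, +5 burnt)
Step 5: cell (4,4)='.' (+4 fires, +6 burnt)
Step 6: cell (4,4)='.' (+4 fires, +4 burnt)
Step 7: cell (4,4)='.' (+3 fires, +4 burnt)
Step 8: cell (4,4)='.' (+3 fires, +3 burnt)
Step 9: cell (4,4)='.' (+1 fires, +3 burnt)
Step 10: cell (4,4)='.' (+0 fires, +1 burnt)
  fire out at step 10

1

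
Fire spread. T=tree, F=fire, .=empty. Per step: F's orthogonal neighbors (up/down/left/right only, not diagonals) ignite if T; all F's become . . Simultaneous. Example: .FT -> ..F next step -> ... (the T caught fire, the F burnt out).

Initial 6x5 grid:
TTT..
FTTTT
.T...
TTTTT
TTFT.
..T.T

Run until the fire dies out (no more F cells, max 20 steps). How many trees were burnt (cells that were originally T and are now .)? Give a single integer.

Step 1: +6 fires, +2 burnt (F count now 6)
Step 2: +6 fires, +6 burnt (F count now 6)
Step 3: +4 fires, +6 burnt (F count now 4)
Step 4: +1 fires, +4 burnt (F count now 1)
Step 5: +0 fires, +1 burnt (F count now 0)
Fire out after step 5
Initially T: 18, now '.': 29
Total burnt (originally-T cells now '.'): 17

Answer: 17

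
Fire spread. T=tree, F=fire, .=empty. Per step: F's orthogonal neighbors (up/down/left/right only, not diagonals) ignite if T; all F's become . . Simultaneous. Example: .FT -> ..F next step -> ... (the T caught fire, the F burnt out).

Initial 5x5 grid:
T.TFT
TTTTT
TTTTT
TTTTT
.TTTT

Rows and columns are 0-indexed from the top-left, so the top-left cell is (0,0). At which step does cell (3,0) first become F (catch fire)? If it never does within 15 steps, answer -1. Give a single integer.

Step 1: cell (3,0)='T' (+3 fires, +1 burnt)
Step 2: cell (3,0)='T' (+3 fires, +3 burnt)
Step 3: cell (3,0)='T' (+4 fires, +3 burnt)
Step 4: cell (3,0)='T' (+5 fires, +4 burnt)
Step 5: cell (3,0)='T' (+5 fires, +5 burnt)
Step 6: cell (3,0)='F' (+2 fires, +5 burnt)
  -> target ignites at step 6
Step 7: cell (3,0)='.' (+0 fires, +2 burnt)
  fire out at step 7

6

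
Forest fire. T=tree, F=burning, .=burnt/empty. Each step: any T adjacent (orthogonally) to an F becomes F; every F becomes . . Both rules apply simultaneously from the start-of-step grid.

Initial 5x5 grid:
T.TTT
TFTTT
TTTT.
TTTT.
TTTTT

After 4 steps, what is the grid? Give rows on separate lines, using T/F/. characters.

Step 1: 3 trees catch fire, 1 burn out
  T.TTT
  F.FTT
  TFTT.
  TTTT.
  TTTTT
Step 2: 6 trees catch fire, 3 burn out
  F.FTT
  ...FT
  F.FT.
  TFTT.
  TTTTT
Step 3: 6 trees catch fire, 6 burn out
  ...FT
  ....F
  ...F.
  F.FT.
  TFTTT
Step 4: 4 trees catch fire, 6 burn out
  ....F
  .....
  .....
  ...F.
  F.FTT

....F
.....
.....
...F.
F.FTT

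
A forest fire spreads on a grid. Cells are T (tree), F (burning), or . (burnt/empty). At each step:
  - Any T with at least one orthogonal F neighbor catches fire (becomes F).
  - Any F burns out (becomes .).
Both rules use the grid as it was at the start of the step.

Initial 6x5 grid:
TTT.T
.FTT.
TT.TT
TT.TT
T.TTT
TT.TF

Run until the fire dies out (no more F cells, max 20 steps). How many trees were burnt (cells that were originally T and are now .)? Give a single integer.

Step 1: +5 fires, +2 burnt (F count now 5)
Step 2: +7 fires, +5 burnt (F count now 7)
Step 3: +5 fires, +7 burnt (F count now 5)
Step 4: +1 fires, +5 burnt (F count now 1)
Step 5: +1 fires, +1 burnt (F count now 1)
Step 6: +1 fires, +1 burnt (F count now 1)
Step 7: +0 fires, +1 burnt (F count now 0)
Fire out after step 7
Initially T: 21, now '.': 29
Total burnt (originally-T cells now '.'): 20

Answer: 20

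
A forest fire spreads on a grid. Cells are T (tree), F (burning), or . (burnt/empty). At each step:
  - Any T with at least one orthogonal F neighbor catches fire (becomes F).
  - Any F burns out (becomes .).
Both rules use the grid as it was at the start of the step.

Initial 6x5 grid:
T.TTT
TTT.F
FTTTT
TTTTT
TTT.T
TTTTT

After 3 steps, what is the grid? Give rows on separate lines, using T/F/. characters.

Step 1: 5 trees catch fire, 2 burn out
  T.TTF
  FTT..
  .FTTF
  FTTTT
  TTT.T
  TTTTT
Step 2: 8 trees catch fire, 5 burn out
  F.TF.
  .FT..
  ..FF.
  .FTTF
  FTT.T
  TTTTT
Step 3: 7 trees catch fire, 8 burn out
  ..F..
  ..F..
  .....
  ..FF.
  .FT.F
  FTTTT

..F..
..F..
.....
..FF.
.FT.F
FTTTT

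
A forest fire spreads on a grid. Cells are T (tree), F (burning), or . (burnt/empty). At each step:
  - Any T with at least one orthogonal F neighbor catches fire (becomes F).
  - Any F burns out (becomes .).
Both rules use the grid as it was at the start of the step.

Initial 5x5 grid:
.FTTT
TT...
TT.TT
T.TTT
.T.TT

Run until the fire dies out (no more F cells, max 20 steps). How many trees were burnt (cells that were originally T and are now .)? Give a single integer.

Step 1: +2 fires, +1 burnt (F count now 2)
Step 2: +3 fires, +2 burnt (F count now 3)
Step 3: +2 fires, +3 burnt (F count now 2)
Step 4: +1 fires, +2 burnt (F count now 1)
Step 5: +0 fires, +1 burnt (F count now 0)
Fire out after step 5
Initially T: 16, now '.': 17
Total burnt (originally-T cells now '.'): 8

Answer: 8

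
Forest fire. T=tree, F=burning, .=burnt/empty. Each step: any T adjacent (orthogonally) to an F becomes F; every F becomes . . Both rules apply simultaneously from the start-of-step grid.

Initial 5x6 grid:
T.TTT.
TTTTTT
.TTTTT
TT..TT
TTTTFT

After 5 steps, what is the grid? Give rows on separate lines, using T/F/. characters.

Step 1: 3 trees catch fire, 1 burn out
  T.TTT.
  TTTTTT
  .TTTTT
  TT..FT
  TTTF.F
Step 2: 3 trees catch fire, 3 burn out
  T.TTT.
  TTTTTT
  .TTTFT
  TT...F
  TTF...
Step 3: 4 trees catch fire, 3 burn out
  T.TTT.
  TTTTFT
  .TTF.F
  TT....
  TF....
Step 4: 6 trees catch fire, 4 burn out
  T.TTF.
  TTTF.F
  .TF...
  TF....
  F.....
Step 5: 4 trees catch fire, 6 burn out
  T.TF..
  TTF...
  .F....
  F.....
  ......

T.TF..
TTF...
.F....
F.....
......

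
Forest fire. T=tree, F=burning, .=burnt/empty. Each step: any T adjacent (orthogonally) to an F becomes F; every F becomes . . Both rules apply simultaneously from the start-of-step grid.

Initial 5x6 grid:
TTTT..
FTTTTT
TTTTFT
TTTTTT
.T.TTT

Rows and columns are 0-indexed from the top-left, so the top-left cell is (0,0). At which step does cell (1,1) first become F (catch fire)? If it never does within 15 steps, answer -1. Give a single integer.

Step 1: cell (1,1)='F' (+7 fires, +2 burnt)
  -> target ignites at step 1
Step 2: cell (1,1)='.' (+10 fires, +7 burnt)
Step 3: cell (1,1)='.' (+6 fires, +10 burnt)
Step 4: cell (1,1)='.' (+1 fires, +6 burnt)
Step 5: cell (1,1)='.' (+0 fires, +1 burnt)
  fire out at step 5

1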